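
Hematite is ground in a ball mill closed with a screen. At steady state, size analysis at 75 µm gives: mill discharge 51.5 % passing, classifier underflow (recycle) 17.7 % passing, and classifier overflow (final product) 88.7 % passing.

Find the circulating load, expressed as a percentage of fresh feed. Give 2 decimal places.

CL = 110.06 %

Mass balance on the −75 µm fraction:
(1+r)d = ru + o → r = (o−d)/(d−u)
r = (88.7 − 51.5)/(51.5 − 17.7) = 37.2/33.8 = 1.1006
CL = 100·r = 110.06 %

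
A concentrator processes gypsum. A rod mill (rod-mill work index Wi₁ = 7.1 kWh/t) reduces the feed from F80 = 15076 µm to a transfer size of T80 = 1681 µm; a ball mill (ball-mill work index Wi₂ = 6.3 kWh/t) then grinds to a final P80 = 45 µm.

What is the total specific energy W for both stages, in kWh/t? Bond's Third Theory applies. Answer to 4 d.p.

Bond: W = 10·Wi·(1/√P80 − 1/√F80)
Stage 1 (15076→1681 µm, Wi₁=7.1): W₁ = 10·7.1·(0.024390 − 0.008144) = 1.1535 kWh/t
Stage 2 (1681→45 µm, Wi₂=6.3): W₂ = 10·6.3·(0.149071 − 0.024390) = 7.8549 kWh/t
W = W₁ + W₂ = 1.1535 + 7.8549 = 9.0084 kWh/t

W = 9.0084 kWh/t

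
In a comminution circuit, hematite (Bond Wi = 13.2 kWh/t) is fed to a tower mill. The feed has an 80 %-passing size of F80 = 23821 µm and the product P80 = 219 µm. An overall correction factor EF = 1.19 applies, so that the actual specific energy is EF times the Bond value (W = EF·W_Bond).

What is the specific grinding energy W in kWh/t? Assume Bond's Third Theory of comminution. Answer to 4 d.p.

W = 9.5967 kWh/t

W_Bond = 10·Wi·(1/√P₈₀ − 1/√F₈₀)
1/√219 = 0.067574;  1/√23821 = 0.006479
W = 10·13.2·(0.067574 − 0.006479) = 8.0645 kWh/t
With EF = 1.19: W = 8.0645·1.19 = 9.5967 kWh/t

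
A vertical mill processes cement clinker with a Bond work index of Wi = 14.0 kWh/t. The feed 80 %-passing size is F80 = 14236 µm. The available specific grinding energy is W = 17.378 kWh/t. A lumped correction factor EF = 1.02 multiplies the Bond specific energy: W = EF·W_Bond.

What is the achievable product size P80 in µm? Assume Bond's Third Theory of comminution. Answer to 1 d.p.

W = 10·Wi·(P80^(-½) − F80^(-½))
W_Bond = W / EF = 17.378 / 1.02 = 17.0373 kWh/t
⇒ 1/√P80 = W_Bond/(10·Wi) + 1/√F80
  = 17.0373/(10·14.0) + 1/√14236 = 0.121695 + 0.008381 = 0.130076
P80 = (1/0.130076)² = 7.6878² = 59.10 µm

P80 = 59.1 µm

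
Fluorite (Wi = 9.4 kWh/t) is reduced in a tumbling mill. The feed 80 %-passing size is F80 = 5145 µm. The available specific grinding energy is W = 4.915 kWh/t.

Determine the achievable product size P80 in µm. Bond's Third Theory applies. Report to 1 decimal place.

W_Bond = 10·Wi·(1/√P₈₀ − 1/√F₈₀)
P80^(−½) = W/(10 Wi) + F80^(−½)
  = 4.9150/(10·9.4) + 1/√5145 = 0.052287 + 0.013941 = 0.066229
P80 = (1/0.066229)² = 15.0992² = 227.99 µm

P80 = 228.0 µm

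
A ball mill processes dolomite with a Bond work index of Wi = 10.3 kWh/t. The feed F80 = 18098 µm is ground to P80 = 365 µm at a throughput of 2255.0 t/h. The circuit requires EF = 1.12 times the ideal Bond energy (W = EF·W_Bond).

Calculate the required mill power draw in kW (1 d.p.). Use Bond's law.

P = 11682.5 kW

W = 10·Wi·(P80^(-½) − F80^(-½))
W = 10·10.3·(1/√365 − 1/√18098) = 10·10.3·(0.044909) = 4.6256 kWh/t
W_actual = 1.12 × 4.6256 = 5.1807 kWh/t
Mill draw = 5.1807 × 2255.0 = 11682.5 kW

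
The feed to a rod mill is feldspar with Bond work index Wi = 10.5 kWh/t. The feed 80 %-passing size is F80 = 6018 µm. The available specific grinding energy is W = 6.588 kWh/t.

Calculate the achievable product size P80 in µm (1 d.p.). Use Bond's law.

P80 = 174.8 µm

W = 10·Wi·(P80^(-½) − F80^(-½))
⇒ 1/√P80 = W/(10·Wi) + 1/√F80
  = 6.5880/(10·10.5) + 1/√6018 = 0.062743 + 0.012891 = 0.075633
P80 = (1/0.075633)² = 13.2217² = 174.81 µm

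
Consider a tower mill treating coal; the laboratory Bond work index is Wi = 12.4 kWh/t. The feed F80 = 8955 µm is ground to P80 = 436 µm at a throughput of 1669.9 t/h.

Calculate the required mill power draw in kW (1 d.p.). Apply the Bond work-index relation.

W = 10 Wi (P80^-0.5 − F80^-0.5)
W = 10·12.4·(1/√436 − 1/√8955) = 10·12.4·(0.037324) = 4.6282 kWh/t
Power = W × throughput = 4.6282 kWh/t × 1669.9 t/h = 7728.6 kW

P = 7728.6 kW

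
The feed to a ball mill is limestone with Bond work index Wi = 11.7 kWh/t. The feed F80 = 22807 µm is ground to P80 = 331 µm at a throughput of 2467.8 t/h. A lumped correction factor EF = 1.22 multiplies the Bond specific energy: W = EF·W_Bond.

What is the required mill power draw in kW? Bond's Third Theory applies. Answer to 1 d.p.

W = 10 Wi / √P80 − 10 Wi / √F80
W = 10·11.7·(1/√331 − 1/√22807) = 10·11.7·(0.048343) = 5.6562 kWh/t
Apply correction: 5.6562 × 1.22 = 6.9005 kWh/t
Mill draw = 6.9005 × 2467.8 = 17029.1 kW

P = 17029.1 kW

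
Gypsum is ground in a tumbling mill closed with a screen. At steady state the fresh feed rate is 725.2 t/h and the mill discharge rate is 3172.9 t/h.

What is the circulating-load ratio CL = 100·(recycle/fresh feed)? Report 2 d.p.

CL = 337.52 %

Steady state: M = F + R.
R = M − F = 3172.9 − 725.2 = 2447.7 t/h
CL = 100·R/F = 100·2447.7/725.2 = 337.52 %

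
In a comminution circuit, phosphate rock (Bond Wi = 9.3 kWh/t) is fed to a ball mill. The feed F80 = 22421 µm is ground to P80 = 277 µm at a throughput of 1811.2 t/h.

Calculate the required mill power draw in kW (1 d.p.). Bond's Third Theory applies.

P = 8995.8 kW

W_Bond = 10·Wi·(1/√P₈₀ − 1/√F₈₀)
W = 10·9.3·(1/√277 − 1/√22421) = 10·9.3·(0.053406) = 4.9667 kWh/t
P_mill = W·ṁ = 4.9667·1811.2 = 8995.8 kW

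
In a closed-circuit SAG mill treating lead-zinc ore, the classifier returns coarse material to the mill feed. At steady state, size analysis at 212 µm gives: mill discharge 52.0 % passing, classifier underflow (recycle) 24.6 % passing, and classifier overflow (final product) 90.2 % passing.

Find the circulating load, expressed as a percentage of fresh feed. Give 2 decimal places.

Balance %-passing 212 µm (r = R/F):
(1+r)·d = r·u + o ⇒ r = (o−d)/(d−u)
r = (90.2 − 52.0)/(52.0 − 24.6) = 38.2/27.4 = 1.3942
CL = 100·r = 139.42 %

CL = 139.42 %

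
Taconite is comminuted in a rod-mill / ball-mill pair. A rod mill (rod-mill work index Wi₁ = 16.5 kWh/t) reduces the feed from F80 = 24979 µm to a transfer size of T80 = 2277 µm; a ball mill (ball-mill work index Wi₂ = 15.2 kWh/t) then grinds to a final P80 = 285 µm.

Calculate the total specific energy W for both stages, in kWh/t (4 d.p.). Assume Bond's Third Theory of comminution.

W = 8.2321 kWh/t

W = 10 Wi / √P80 − 10 Wi / √F80
Stage 1 (24979→2277 µm, Wi₁=16.5): W₁ = 10·16.5·(0.020956 − 0.006327) = 2.4138 kWh/t
Stage 2 (2277→285 µm, Wi₂=15.2): W₂ = 10·15.2·(0.059235 − 0.020956) = 5.8183 kWh/t
W = W₁ + W₂ = 2.4138 + 5.8183 = 8.2321 kWh/t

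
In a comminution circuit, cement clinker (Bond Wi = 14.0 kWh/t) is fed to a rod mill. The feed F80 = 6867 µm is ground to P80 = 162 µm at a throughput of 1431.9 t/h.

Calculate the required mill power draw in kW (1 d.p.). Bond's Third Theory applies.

P = 13331.0 kW

W = 10·Wi·[P80^(−½) − F80^(−½)]
W = 10·14.0·(1/√162 − 1/√6867) = 10·14.0·(0.066500) = 9.3100 kWh/t
P_mill = W·ṁ = 9.3100·1431.9 = 13331.0 kW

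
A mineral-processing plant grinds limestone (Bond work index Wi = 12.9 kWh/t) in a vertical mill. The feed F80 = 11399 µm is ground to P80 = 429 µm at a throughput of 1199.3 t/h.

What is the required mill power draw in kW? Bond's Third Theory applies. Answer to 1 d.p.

P = 6020.4 kW

W_Bond = 10·Wi·(1/√P₈₀ − 1/√F₈₀)
W = 10·12.9·(1/√429 − 1/√11399) = 10·12.9·(0.038914) = 5.0199 kWh/t
P_mill = W·ṁ = 5.0199·1199.3 = 6020.4 kW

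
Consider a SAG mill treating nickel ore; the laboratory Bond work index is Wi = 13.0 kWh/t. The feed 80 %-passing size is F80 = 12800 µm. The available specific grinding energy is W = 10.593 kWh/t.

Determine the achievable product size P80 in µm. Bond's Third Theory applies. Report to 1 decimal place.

W = 10·Wi·[P80^(−½) − F80^(−½)]
⇒ 1/√P80 = W/(10·Wi) + 1/√F80
  = 10.5930/(10·13.0) + 1/√12800 = 0.081485 + 0.008839 = 0.090323
P80 = (1/0.090323)² = 11.0713² = 122.57 µm

P80 = 122.6 µm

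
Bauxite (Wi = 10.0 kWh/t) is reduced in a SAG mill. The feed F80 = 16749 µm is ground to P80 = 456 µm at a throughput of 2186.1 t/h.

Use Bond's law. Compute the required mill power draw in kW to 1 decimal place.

W_Bond = 10·Wi·(1/√P₈₀ − 1/√F₈₀)
W = 10·10.0·(1/√456 − 1/√16749) = 10·10.0·(0.039102) = 3.9102 kWh/t
Mill draw = 3.9102 × 2186.1 = 8548.2 kW

P = 8548.2 kW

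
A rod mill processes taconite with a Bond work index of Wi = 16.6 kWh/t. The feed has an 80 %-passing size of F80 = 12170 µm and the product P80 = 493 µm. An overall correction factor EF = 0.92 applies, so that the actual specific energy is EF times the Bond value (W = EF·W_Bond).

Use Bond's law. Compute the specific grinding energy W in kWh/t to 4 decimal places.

W = 10·Wi·[P80^(−½) − F80^(−½)]
1/√493 = 0.045038;  1/√12170 = 0.009065
W = 10·16.6·(0.045038 − 0.009065) = 5.9715 kWh/t
With EF = 0.92: W = 5.9715·0.92 = 5.4938 kWh/t

W = 5.4938 kWh/t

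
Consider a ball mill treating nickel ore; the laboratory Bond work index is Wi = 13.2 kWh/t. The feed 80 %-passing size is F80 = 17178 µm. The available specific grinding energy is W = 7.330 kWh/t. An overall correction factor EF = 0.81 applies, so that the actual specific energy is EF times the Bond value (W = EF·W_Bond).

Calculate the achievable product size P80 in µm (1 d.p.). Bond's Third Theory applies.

Bond:  W = 10 Wi (1/√P − 1/√F)
W_Bond = W / EF = 7.330 / 0.81 = 9.0494 kWh/t
P80^-0.5 = F80^-0.5 + W_Bond/(10 Wi)
  = 9.0494/(10·13.2) + 1/√17178 = 0.068556 + 0.007630 = 0.076186
P80 = (1/0.076186)² = 13.1258² = 172.29 µm

P80 = 172.3 µm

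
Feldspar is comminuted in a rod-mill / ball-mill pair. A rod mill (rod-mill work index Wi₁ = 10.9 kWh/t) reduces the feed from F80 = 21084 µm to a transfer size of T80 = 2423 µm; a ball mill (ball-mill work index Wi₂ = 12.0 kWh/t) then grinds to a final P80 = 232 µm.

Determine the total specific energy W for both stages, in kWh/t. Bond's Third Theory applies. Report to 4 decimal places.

W = 10 Wi / √P80 − 10 Wi / √F80
Stage 1 (21084→2423 µm, Wi₁=10.9): W₁ = 10·10.9·(0.020315 − 0.006887) = 1.4637 kWh/t
Stage 2 (2423→232 µm, Wi₂=12.0): W₂ = 10·12.0·(0.065653 − 0.020315) = 5.4405 kWh/t
W = W₁ + W₂ = 1.4637 + 5.4405 = 6.9042 kWh/t

W = 6.9042 kWh/t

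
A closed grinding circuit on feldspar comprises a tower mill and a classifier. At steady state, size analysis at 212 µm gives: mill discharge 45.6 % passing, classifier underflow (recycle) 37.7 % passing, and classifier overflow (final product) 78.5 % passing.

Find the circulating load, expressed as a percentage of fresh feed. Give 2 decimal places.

CL = 416.46 %

Balance %-passing 212 µm (r = R/F):
(1+r)·d = r·u + o ⇒ r = (o−d)/(d−u)
r = (78.5 − 45.6)/(45.6 − 37.7) = 32.9/7.9 = 4.1646
CL = 100·r = 416.46 %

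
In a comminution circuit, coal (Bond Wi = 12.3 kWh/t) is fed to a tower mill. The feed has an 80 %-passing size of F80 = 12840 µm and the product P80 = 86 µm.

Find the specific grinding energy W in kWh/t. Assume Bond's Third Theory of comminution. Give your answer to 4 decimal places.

W = 12.1779 kWh/t

W = 10 Wi (1/√P80 − 1/√F80)  [Bond]
1/√86 = 0.107833;  1/√12840 = 0.008825
W = 10·12.3·(0.107833 − 0.008825) = 12.1779 kWh/t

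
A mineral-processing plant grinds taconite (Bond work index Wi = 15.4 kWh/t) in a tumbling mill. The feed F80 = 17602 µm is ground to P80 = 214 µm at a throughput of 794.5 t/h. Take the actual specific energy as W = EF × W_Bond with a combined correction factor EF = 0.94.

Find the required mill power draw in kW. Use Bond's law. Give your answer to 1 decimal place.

W_Bond = 10·Wi·(1/√P₈₀ − 1/√F₈₀)
W = 10·15.4·(1/√214 − 1/√17602) = 10·15.4·(0.060821) = 9.3665 kWh/t
Apply correction: 9.3665 × 0.94 = 8.8045 kWh/t
P_mill = W·ṁ = 8.8045·794.5 = 6995.2 kW

P = 6995.2 kW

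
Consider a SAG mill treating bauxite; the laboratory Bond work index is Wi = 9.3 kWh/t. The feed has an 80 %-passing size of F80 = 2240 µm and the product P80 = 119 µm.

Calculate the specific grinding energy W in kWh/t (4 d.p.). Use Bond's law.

Bond: W = 10·Wi·(1/√P80 − 1/√F80)
1/√119 = 0.091670;  1/√2240 = 0.021129
W = 10·9.3·(0.091670 − 0.021129) = 6.5603 kWh/t

W = 6.5603 kWh/t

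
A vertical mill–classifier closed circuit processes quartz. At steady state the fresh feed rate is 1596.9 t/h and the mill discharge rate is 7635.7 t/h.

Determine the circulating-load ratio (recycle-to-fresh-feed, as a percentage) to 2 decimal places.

Steady state: M = F + R.
R = M − F = 7635.7 − 1596.9 = 6038.8 t/h
CL = 100·R/F = 100·6038.8/1596.9 = 378.16 %

CL = 378.16 %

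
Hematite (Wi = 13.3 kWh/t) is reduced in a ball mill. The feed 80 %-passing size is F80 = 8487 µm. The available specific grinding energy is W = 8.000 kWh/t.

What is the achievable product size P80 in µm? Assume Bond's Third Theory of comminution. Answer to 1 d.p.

Bond:  W = 10 Wi (1/√P − 1/√F)
⇒ 1/√P80 = W/(10 Wi) + 1/√F80
  = 8.0000/(10·13.3) + 1/√8487 = 0.060150 + 0.010855 = 0.071005
P80 = (1/0.071005)² = 14.0835² = 198.34 µm

P80 = 198.3 µm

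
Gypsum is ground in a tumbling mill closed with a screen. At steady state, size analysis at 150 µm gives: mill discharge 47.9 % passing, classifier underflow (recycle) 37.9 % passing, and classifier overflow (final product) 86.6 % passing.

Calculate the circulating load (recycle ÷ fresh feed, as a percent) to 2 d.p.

Let r = R/F. Size balance at 150 µm:
d + r·d = r·u + o → r(d−u) = o−d
r = (86.6 − 47.9)/(47.9 − 37.9) = 38.7/10.0 = 3.8700
CL = 100·r = 387.00 %

CL = 387.00 %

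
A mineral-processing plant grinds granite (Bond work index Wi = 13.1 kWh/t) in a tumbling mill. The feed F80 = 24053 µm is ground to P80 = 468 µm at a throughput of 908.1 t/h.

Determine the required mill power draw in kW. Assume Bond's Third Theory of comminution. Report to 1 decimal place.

P = 4731.9 kW

W_Bond = 10·Wi·(1/√P₈₀ − 1/√F₈₀)
W = 10·13.1·(1/√468 − 1/√24053) = 10·13.1·(0.039777) = 5.2108 kWh/t
Power = W × throughput = 5.2108 kWh/t × 908.1 t/h = 4731.9 kW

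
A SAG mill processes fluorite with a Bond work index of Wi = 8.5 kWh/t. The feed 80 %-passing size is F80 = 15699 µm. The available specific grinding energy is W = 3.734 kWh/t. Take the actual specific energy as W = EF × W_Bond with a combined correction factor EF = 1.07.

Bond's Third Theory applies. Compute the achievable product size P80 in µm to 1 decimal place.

P80 = 415.9 µm

W = 10 Wi (1/√P80 − 1/√F80)  [Bond]
W_Bond = W / EF = 3.734 / 1.07 = 3.4897 kWh/t
1/√P80 = 1/√F80 + W_Bond/(10·Wi)
  = 3.4897/(10·8.5) + 1/√15699 = 0.041056 + 0.007981 = 0.049037
P80 = (1/0.049037)² = 20.3929² = 415.87 µm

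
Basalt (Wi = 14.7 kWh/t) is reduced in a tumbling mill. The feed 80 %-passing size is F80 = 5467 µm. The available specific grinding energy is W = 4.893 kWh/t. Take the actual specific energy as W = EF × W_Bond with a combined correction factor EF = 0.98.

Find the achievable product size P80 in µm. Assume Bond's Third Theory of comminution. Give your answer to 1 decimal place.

P80 = 443.4 µm

Bond: W = 10·Wi·(1/√P80 − 1/√F80)
W_Bond = W / EF = 4.893 / 0.98 = 4.9929 kWh/t
P80^(−½) = W_Bond/(10 Wi) + F80^(−½)
  = 4.9929/(10·14.7) + 1/√5467 = 0.033965 + 0.013525 = 0.047490
P80 = (1/0.047490)² = 21.0572² = 443.41 µm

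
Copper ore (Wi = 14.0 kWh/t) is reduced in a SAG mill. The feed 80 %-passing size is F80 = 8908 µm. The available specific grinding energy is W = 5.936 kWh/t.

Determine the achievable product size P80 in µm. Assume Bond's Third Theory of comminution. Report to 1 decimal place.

P80 = 356.1 µm

W = 10 Wi (P80^-0.5 − F80^-0.5)
1/√P80 = 1/√F80 + W/(10·Wi)
  = 5.9360/(10·14.0) + 1/√8908 = 0.042400 + 0.010595 = 0.052995
P80 = (1/0.052995)² = 18.8696² = 356.06 µm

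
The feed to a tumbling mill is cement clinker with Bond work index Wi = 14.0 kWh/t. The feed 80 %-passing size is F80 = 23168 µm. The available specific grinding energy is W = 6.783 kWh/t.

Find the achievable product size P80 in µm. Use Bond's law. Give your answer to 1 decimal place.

P80 = 330.3 µm

W_Bond = 10·Wi·(1/√P₈₀ − 1/√F₈₀)
⇒ 1/√P80 = W/(10·Wi) + 1/√F80
  = 6.7830/(10·14.0) + 1/√23168 = 0.048450 + 0.006570 = 0.055020
P80 = (1/0.055020)² = 18.1753² = 330.34 µm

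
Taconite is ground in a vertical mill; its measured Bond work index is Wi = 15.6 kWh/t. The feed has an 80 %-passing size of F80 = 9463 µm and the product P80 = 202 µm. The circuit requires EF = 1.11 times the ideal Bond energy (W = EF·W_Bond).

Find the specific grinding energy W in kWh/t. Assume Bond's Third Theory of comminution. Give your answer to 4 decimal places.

W = 10.4034 kWh/t

W = 10·Wi·[P80^(−½) − F80^(−½)]
1/√202 = 0.070360;  1/√9463 = 0.010280
W = 10·15.6·(0.070360 − 0.010280) = 9.3725 kWh/t
Corrected W = EF·W_Bond = 1.11·9.3725 = 10.4034 kWh/t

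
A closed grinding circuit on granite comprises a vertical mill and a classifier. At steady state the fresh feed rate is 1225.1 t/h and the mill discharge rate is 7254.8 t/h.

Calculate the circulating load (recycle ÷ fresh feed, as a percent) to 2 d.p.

M = F + R at steady state, so:
R = M − F = 7254.8 − 1225.1 = 6029.7 t/h
CL = 100·R/F = 100·6029.7/1225.1 = 492.18 %

CL = 492.18 %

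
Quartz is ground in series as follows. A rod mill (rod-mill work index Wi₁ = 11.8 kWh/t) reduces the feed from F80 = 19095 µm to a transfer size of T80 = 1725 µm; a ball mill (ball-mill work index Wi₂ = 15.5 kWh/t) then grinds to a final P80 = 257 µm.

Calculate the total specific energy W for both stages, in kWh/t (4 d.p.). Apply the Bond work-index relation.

W = 10·Wi·(P80^(-½) − F80^(-½))
Stage 1 (19095→1725 µm, Wi₁=11.8): W₁ = 10·11.8·(0.024077 − 0.007237) = 1.9872 kWh/t
Stage 2 (1725→257 µm, Wi₂=15.5): W₂ = 10·15.5·(0.062378 − 0.024077) = 5.9367 kWh/t
W = W₁ + W₂ = 1.9872 + 5.9367 = 7.9238 kWh/t

W = 7.9238 kWh/t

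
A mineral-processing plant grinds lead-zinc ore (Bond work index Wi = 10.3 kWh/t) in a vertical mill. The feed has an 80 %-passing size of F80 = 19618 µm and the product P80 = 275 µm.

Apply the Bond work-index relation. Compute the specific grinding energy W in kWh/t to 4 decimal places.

W = 10·Wi·[P80^(−½) − F80^(−½)]
1/√275 = 0.060302;  1/√19618 = 0.007140
W = 10·10.3·(0.060302 − 0.007140) = 5.4758 kWh/t

W = 5.4758 kWh/t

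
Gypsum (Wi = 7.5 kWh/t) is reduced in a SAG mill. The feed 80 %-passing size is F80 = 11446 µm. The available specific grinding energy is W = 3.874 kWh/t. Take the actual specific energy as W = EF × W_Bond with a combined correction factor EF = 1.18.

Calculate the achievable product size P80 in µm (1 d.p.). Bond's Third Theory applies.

P80 = 354.4 µm

Bond: W = 10·Wi·(1/√P80 − 1/√F80)
W_Bond = W / EF = 3.874 / 1.18 = 3.2831 kWh/t
⇒ 1/√P80 = W_Bond/(10 Wi) + 1/√F80
  = 3.2831/(10·7.5) + 1/√11446 = 0.043774 + 0.009347 = 0.053121
P80 = (1/0.053121)² = 18.8249² = 354.38 µm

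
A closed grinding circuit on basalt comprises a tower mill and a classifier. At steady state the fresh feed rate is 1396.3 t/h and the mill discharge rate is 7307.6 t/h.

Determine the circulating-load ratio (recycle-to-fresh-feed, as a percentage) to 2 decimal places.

CL = 423.35 %

Mill node: discharge = fresh + recycle.
R = M − F = 7307.6 − 1396.3 = 5911.3 t/h
CL = 100·R/F = 100·5911.3/1396.3 = 423.35 %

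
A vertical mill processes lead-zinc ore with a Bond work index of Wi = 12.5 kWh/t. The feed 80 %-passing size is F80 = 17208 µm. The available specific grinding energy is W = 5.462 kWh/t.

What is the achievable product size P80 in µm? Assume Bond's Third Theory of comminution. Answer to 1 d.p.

Bond:  W = 10 Wi (1/√P − 1/√F)
⇒ 1/√P80 = W/(10 Wi) + 1/√F80
  = 5.4620/(10·12.5) + 1/√17208 = 0.043696 + 0.007623 = 0.051319
P80 = (1/0.051319)² = 19.4859² = 379.70 µm

P80 = 379.7 µm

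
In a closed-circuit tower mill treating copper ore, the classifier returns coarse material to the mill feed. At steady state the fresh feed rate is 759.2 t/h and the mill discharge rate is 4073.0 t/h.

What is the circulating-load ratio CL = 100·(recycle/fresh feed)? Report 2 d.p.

Mill node: discharge = fresh + recycle.
R = M − F = 4073.0 − 759.2 = 3313.8 t/h
CL = 100·R/F = 100·3313.8/759.2 = 436.49 %

CL = 436.49 %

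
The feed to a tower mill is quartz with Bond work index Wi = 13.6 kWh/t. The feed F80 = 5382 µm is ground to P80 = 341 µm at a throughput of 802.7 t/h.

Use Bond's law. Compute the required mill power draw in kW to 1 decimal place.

P = 4423.7 kW

W_Bond = 10·Wi·(1/√P₈₀ − 1/√F₈₀)
W = 10·13.6·(1/√341 − 1/√5382) = 10·13.6·(0.040522) = 5.5110 kWh/t
P_mill = W·ṁ = 5.5110·802.7 = 4423.7 kW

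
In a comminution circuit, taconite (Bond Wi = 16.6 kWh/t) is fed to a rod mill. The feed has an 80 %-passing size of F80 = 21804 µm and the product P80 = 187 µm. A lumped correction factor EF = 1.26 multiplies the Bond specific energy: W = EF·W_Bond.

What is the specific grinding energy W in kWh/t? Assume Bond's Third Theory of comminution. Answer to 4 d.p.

W = 10 Wi (1/√P80 − 1/√F80)  [Bond]
1/√187 = 0.073127;  1/√21804 = 0.006772
W = 10·16.6·(0.073127 − 0.006772) = 11.0149 kWh/t
W_actual = 1.26 × 11.0149 = 13.8788 kWh/t

W = 13.8788 kWh/t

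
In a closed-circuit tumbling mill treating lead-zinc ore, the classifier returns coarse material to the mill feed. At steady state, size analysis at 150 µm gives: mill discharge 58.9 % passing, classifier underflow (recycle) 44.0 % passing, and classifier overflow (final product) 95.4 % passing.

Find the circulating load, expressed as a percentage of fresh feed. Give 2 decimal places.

CL = 244.97 %

Mass balance on the −150 µm fraction:
Fd + Rd = Ru + Fo ⇒ R/F = (o−d)/(d−u)
r = (95.4 − 58.9)/(58.9 − 44.0) = 36.5/14.9 = 2.4497
CL = 100·r = 244.97 %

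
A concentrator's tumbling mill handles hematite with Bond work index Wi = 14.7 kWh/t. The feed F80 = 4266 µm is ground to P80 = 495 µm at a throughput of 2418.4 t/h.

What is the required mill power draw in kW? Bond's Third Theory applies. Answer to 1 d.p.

W = 10·Wi·(P80^(-½) − F80^(-½))
W = 10·14.7·(1/√495 − 1/√4266) = 10·14.7·(0.029636) = 4.3565 kWh/t
P_mill = W·ṁ = 4.3565·2418.4 = 10535.8 kW

P = 10535.8 kW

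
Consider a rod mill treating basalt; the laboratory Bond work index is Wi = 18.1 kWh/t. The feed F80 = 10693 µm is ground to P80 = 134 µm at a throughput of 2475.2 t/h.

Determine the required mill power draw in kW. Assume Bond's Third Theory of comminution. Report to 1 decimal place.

Bond: W = 10·Wi·(1/√P80 − 1/√F80)
W = 10·18.1·(1/√134 − 1/√10693) = 10·18.1·(0.076716) = 13.8857 kWh/t
Mill draw = 13.8857 × 2475.2 = 34369.8 kW

P = 34369.8 kW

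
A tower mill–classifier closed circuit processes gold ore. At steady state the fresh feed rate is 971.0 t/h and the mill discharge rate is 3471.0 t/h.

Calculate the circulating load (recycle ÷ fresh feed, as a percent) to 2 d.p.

Discharge = new feed + return, hence
R = M − F = 3471.0 − 971.0 = 2500.0 t/h
CL = 100·R/F = 100·2500.0/971.0 = 257.47 %

CL = 257.47 %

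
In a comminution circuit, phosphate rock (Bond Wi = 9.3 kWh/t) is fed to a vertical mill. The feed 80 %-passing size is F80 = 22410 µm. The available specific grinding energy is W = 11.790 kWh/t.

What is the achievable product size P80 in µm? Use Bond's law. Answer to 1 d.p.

P80 = 56.1 µm

W = 10 Wi / √P80 − 10 Wi / √F80
P80^(−½) = W/(10 Wi) + F80^(−½)
  = 11.7900/(10·9.3) + 1/√22410 = 0.126774 + 0.006680 = 0.133454
P80 = (1/0.133454)² = 7.4932² = 56.15 µm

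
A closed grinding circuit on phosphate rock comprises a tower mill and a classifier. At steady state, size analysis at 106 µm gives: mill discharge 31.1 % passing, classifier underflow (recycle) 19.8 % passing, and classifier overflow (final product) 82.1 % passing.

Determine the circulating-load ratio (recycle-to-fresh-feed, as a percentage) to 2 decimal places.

Mass balance on the −106 µm fraction:
r = (o − d)/(d − u)
r = (82.1 − 31.1)/(31.1 − 19.8) = 51.0/11.3 = 4.5133
CL = 100·r = 451.33 %

CL = 451.33 %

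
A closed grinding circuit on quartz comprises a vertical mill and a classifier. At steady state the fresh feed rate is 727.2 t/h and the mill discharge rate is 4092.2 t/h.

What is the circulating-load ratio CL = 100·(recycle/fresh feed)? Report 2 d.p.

CL = 462.73 %

M = F + R at steady state, so:
R = M − F = 4092.2 − 727.2 = 3365.0 t/h
CL = 100·R/F = 100·3365.0/727.2 = 462.73 %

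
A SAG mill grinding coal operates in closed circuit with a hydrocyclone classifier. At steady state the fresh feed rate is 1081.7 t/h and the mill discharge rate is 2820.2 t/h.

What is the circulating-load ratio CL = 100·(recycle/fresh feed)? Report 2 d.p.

M = F + R at steady state, so:
R = M − F = 2820.2 − 1081.7 = 1738.5 t/h
CL = 100·R/F = 100·1738.5/1081.7 = 160.72 %

CL = 160.72 %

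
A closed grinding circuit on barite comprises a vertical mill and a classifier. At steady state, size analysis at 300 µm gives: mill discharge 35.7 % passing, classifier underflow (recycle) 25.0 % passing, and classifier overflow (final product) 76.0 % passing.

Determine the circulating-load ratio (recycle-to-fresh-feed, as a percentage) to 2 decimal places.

Balance %-passing 300 µm (r = R/F):
(1+r)·d = r·u + o ⇒ r = (o−d)/(d−u)
r = (76.0 − 35.7)/(35.7 − 25.0) = 40.3/10.7 = 3.7664
CL = 100·r = 376.64 %

CL = 376.64 %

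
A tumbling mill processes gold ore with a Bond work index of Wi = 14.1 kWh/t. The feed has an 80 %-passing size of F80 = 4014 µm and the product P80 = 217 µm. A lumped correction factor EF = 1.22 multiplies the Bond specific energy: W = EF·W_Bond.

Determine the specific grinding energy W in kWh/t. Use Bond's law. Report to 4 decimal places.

Bond: W = 10·Wi·(1/√P80 − 1/√F80)
1/√217 = 0.067884;  1/√4014 = 0.015784
W = 10·14.1·(0.067884 − 0.015784) = 7.3462 kWh/t
W_actual = 1.22 × 7.3462 = 8.9624 kWh/t

W = 8.9624 kWh/t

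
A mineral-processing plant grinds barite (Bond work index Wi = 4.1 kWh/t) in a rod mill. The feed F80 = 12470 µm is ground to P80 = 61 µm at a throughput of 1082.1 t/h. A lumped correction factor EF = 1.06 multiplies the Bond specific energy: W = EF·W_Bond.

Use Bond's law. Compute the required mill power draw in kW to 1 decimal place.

Bond: W = 10·Wi·(1/√P80 − 1/√F80)
W = 10·4.1·(1/√61 − 1/√12470) = 10·4.1·(0.119082) = 4.8824 kWh/t
With EF = 1.06: W = 4.8824·1.06 = 5.1753 kWh/t
Mill draw = 5.1753 × 1082.1 = 5600.2 kW

P = 5600.2 kW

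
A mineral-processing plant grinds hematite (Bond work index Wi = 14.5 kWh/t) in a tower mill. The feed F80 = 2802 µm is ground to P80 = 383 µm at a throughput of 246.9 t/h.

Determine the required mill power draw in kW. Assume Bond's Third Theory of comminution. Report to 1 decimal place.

Bond:  W = 10 Wi (1/√P − 1/√F)
W = 10·14.5·(1/√383 − 1/√2802) = 10·14.5·(0.032206) = 4.6699 kWh/t
Power = W × throughput = 4.6699 kWh/t × 246.9 t/h = 1153.0 kW

P = 1153.0 kW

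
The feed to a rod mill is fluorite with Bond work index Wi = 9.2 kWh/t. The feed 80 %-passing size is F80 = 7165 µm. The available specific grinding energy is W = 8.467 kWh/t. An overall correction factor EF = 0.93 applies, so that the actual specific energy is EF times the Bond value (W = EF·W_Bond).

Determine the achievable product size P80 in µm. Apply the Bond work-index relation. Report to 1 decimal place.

P80 = 81.5 µm

W = 10 Wi / √P80 − 10 Wi / √F80
W_Bond = W / EF = 8.467 / 0.93 = 9.1043 kWh/t
⇒ 1/√P80 = W_Bond/(10 Wi) + 1/√F80
  = 9.1043/(10·9.2) + 1/√7165 = 0.098960 + 0.011814 = 0.110774
P80 = (1/0.110774)² = 9.0274² = 81.49 µm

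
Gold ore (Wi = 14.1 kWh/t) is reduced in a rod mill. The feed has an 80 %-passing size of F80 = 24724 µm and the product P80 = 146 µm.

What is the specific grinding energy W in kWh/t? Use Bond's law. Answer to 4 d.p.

W = 10.7725 kWh/t

W = 10·Wi·(P80^(-½) − F80^(-½))
1/√146 = 0.082761;  1/√24724 = 0.006360
W = 10·14.1·(0.082761 − 0.006360) = 10.7725 kWh/t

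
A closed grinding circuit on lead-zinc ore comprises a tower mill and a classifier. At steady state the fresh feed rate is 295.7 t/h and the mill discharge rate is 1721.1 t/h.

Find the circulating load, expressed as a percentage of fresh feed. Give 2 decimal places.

M = F + R at steady state, so:
R = M − F = 1721.1 − 295.7 = 1425.4 t/h
CL = 100·R/F = 100·1425.4/295.7 = 482.04 %

CL = 482.04 %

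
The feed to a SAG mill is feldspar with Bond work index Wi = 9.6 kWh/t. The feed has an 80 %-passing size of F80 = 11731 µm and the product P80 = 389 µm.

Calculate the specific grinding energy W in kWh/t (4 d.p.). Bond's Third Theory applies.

W = 10 Wi (P80^-0.5 − F80^-0.5)
1/√389 = 0.050702;  1/√11731 = 0.009233
W = 10·9.6·(0.050702 − 0.009233) = 3.9810 kWh/t

W = 3.9810 kWh/t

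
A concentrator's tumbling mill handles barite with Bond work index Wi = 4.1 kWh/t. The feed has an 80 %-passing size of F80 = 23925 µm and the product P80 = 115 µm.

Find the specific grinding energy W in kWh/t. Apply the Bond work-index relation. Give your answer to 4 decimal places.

W = 3.5582 kWh/t

Bond: W = 10·Wi·(1/√P80 − 1/√F80)
1/√115 = 0.093250;  1/√23925 = 0.006465
W = 10·4.1·(0.093250 − 0.006465) = 3.5582 kWh/t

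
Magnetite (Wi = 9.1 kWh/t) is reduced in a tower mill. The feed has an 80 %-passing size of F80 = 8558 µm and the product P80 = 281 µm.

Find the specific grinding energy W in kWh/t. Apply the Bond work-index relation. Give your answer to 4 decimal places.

W = 10 Wi (1/√P80 − 1/√F80)  [Bond]
1/√281 = 0.059655;  1/√8558 = 0.010810
W = 10·9.1·(0.059655 − 0.010810) = 4.4449 kWh/t

W = 4.4449 kWh/t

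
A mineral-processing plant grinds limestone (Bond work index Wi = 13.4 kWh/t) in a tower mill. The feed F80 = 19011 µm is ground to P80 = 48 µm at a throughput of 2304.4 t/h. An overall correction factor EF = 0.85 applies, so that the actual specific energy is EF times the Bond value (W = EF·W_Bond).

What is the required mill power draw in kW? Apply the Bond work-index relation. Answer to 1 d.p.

W = 10 Wi (1/√P80 − 1/√F80)  [Bond]
W = 10·13.4·(1/√48 − 1/√19011) = 10·13.4·(0.137085) = 18.3694 kWh/t
W_actual = 0.85 × 18.3694 = 15.6140 kWh/t
P = W·T = 15.6140·2304.4 = 35980.8 kW

P = 35980.8 kW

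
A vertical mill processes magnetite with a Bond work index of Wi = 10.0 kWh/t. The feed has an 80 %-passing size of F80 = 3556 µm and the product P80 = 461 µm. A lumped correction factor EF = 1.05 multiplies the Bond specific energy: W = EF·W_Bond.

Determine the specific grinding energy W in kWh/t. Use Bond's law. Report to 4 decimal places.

W = 10·Wi·(P80^(-½) − F80^(-½))
1/√461 = 0.046575;  1/√3556 = 0.016769
W = 10·10.0·(0.046575 − 0.016769) = 2.9805 kWh/t
Apply correction: 2.9805 × 1.05 = 3.1295 kWh/t

W = 3.1295 kWh/t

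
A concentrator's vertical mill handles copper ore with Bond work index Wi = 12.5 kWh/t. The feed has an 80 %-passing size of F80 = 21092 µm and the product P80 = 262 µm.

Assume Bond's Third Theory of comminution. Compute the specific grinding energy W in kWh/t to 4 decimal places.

Bond:  W = 10 Wi (1/√P − 1/√F)
1/√262 = 0.061780;  1/√21092 = 0.006886
W = 10·12.5·(0.061780 − 0.006886) = 6.8618 kWh/t

W = 6.8618 kWh/t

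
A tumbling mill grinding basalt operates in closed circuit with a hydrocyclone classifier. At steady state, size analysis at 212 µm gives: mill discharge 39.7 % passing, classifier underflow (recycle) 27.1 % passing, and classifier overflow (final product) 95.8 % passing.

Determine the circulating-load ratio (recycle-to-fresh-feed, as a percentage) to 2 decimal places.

Two-product formula at 212 µm:
(1+r)·d = r·u + o ⇒ r = (o−d)/(d−u)
r = (95.8 − 39.7)/(39.7 − 27.1) = 56.1/12.6 = 4.4524
CL = 100·r = 445.24 %

CL = 445.24 %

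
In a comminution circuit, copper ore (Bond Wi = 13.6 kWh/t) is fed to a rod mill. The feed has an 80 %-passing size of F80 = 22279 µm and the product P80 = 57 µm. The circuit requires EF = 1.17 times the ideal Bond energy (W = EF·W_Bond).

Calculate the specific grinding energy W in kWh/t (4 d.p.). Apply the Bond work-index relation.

W = 10 Wi (P80^-0.5 − F80^-0.5)
1/√57 = 0.132453;  1/√22279 = 0.006700
W = 10·13.6·(0.132453 − 0.006700) = 17.1025 kWh/t
Apply correction: 17.1025 × 1.17 = 20.0099 kWh/t

W = 20.0099 kWh/t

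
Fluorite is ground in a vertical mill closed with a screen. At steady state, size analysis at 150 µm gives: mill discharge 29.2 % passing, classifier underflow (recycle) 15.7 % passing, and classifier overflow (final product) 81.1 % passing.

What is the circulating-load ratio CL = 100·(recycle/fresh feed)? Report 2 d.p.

Let r = R/F. Size balance at 150 µm:
Fd + Rd = Ru + Fo ⇒ R/F = (o−d)/(d−u)
r = (81.1 − 29.2)/(29.2 − 15.7) = 51.9/13.5 = 3.8444
CL = 100·r = 384.44 %

CL = 384.44 %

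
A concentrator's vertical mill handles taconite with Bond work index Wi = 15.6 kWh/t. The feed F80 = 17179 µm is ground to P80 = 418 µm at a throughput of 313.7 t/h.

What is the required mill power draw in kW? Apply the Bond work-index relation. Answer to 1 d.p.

W = 10 Wi (1/√P80 − 1/√F80)  [Bond]
W = 10·15.6·(1/√418 − 1/√17179) = 10·15.6·(0.041282) = 6.4400 kWh/t
Power = W × throughput = 6.4400 kWh/t × 313.7 t/h = 2020.2 kW

P = 2020.2 kW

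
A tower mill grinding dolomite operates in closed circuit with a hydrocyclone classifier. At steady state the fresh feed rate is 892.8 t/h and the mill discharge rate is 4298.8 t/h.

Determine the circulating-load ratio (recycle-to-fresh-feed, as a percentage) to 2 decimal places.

Discharge = new feed + return, hence
R = M − F = 4298.8 − 892.8 = 3406.0 t/h
CL = 100·R/F = 100·3406.0/892.8 = 381.50 %

CL = 381.50 %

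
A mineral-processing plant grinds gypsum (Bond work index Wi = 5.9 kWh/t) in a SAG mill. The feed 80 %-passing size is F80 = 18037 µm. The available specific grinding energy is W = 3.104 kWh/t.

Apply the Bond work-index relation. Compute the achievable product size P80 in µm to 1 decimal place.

P80 = 277.3 µm

W_Bond = 10·Wi·(1/√P₈₀ − 1/√F₈₀)
P80^-0.5 = F80^-0.5 + W/(10 Wi)
  = 3.1040/(10·5.9) + 1/√18037 = 0.052610 + 0.007446 = 0.060056
P80 = (1/0.060056)² = 16.6511² = 277.26 µm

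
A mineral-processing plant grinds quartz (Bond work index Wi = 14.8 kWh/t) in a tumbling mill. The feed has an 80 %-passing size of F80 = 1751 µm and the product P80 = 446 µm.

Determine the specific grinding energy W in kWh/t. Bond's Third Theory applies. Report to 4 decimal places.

W = 10 Wi (1/√P80 − 1/√F80)  [Bond]
1/√446 = 0.047351;  1/√1751 = 0.023898
W = 10·14.8·(0.047351 − 0.023898) = 3.4711 kWh/t

W = 3.4711 kWh/t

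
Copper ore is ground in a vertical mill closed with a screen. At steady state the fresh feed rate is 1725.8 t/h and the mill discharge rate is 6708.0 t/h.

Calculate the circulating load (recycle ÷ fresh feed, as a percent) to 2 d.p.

CL = 288.69 %

Discharge = new feed + return, hence
R = M − F = 6708.0 − 1725.8 = 4982.2 t/h
CL = 100·R/F = 100·4982.2/1725.8 = 288.69 %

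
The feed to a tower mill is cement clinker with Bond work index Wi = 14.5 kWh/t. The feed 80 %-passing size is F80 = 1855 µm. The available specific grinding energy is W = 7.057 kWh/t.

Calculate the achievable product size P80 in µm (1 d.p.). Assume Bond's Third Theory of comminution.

P80 = 193.5 µm

W = 10 Wi (1/√P80 − 1/√F80)  [Bond]
P80^-0.5 = F80^-0.5 + W/(10 Wi)
  = 7.0570/(10·14.5) + 1/√1855 = 0.048669 + 0.023218 = 0.071887
P80 = (1/0.071887)² = 13.9107² = 193.51 µm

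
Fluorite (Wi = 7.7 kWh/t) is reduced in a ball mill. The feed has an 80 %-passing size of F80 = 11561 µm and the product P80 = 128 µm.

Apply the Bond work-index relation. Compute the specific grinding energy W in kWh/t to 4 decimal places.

W = 6.0898 kWh/t

W = 10 Wi / √P80 − 10 Wi / √F80
1/√128 = 0.088388;  1/√11561 = 0.009300
W = 10·7.7·(0.088388 − 0.009300) = 6.0898 kWh/t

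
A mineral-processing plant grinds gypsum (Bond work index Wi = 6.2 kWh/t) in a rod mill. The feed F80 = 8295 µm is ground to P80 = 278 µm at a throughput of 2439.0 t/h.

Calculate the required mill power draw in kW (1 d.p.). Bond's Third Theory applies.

P = 7409.1 kW

W = 10·Wi·(P80^(-½) − F80^(-½))
W = 10·6.2·(1/√278 − 1/√8295) = 10·6.2·(0.048996) = 3.0378 kWh/t
P = W·T = 3.0378·2439.0 = 7409.1 kW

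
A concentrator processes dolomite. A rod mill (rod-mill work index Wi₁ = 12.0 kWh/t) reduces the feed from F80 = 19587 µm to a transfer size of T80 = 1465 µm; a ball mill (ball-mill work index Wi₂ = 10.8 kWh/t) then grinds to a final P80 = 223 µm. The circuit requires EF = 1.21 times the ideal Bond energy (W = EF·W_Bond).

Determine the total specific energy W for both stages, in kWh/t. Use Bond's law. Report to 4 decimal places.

W = 8.0928 kWh/t

W = 10·Wi·(P80^(-½) − F80^(-½))
Stage 1 (19587→1465 µm, Wi₁=12.0): W₁ = 10·12.0·(0.026126 − 0.007145) = 2.2778 kWh/t
Stage 2 (1465→223 µm, Wi₂=10.8): W₂ = 10·10.8·(0.066965 − 0.026126) = 4.4106 kWh/t
W = W₁ + W₂ = 2.2778 + 4.4106 = 6.6883 kWh/t
Apply correction: 6.6883 × 1.21 = 8.0928 kWh/t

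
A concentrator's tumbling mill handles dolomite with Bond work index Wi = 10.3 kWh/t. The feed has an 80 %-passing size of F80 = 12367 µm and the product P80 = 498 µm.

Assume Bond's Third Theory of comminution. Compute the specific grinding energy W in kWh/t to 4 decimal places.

W = 3.6893 kWh/t

W = 10·Wi·[P80^(−½) − F80^(−½)]
1/√498 = 0.044811;  1/√12367 = 0.008992
W = 10·10.3·(0.044811 − 0.008992) = 3.6893 kWh/t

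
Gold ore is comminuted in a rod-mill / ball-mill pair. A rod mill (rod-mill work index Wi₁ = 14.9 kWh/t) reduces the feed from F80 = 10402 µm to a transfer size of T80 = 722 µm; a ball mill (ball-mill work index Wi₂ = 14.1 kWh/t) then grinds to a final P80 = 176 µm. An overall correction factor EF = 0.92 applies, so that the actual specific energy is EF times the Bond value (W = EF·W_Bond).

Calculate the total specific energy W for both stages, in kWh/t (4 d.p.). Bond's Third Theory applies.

W = 10·Wi·(P80^(-½) − F80^(-½))
Stage 1 (10402→722 µm, Wi₁=14.9): W₁ = 10·14.9·(0.037216 − 0.009805) = 4.0843 kWh/t
Stage 2 (722→176 µm, Wi₂=14.1): W₂ = 10·14.1·(0.075378 − 0.037216) = 5.3808 kWh/t
W = W₁ + W₂ = 4.0843 + 5.3808 = 9.4651 kWh/t
Apply correction: 9.4651 × 0.92 = 8.7079 kWh/t

W = 8.7079 kWh/t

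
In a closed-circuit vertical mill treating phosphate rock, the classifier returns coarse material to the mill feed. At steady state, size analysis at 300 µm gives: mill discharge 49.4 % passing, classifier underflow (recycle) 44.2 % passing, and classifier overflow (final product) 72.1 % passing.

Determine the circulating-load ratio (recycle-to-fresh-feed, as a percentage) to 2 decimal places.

Two-product formula at 300 µm:
r = (o − d)/(d − u)
r = (72.1 − 49.4)/(49.4 − 44.2) = 22.7/5.2 = 4.3654
CL = 100·r = 436.54 %

CL = 436.54 %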